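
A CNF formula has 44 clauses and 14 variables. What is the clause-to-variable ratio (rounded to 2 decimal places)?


Clause-to-variable ratio = clauses / variables.
44 / 14 = 3.14.

3.14


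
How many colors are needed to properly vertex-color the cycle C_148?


A cycle on an even number of vertices is bipartite: alternate two colors around the cycle.
Since 148 is even, two colors suffice, and at least two are needed because the graph has edges.
Chromatic number = 2.

2


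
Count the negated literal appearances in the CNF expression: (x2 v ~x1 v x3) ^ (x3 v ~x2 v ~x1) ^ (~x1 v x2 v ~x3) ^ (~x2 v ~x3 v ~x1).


Scan each clause for negated literals.
Clause 1: 1 negative; Clause 2: 2 negative; Clause 3: 2 negative; Clause 4: 3 negative.
Total negative literal occurrences = 8.

8


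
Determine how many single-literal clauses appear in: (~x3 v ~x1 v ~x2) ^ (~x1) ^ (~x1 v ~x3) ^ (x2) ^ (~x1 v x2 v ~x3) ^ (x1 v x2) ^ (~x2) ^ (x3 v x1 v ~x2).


A unit clause contains exactly one literal.
Unit clauses found: (~x1), (x2), (~x2).
Count = 3.

3


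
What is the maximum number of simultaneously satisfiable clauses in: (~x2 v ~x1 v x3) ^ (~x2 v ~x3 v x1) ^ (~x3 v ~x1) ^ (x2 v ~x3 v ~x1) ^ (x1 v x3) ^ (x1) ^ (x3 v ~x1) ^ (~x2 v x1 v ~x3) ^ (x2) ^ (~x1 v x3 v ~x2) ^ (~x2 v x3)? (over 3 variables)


Enumerate all 8 truth assignments.
For each, count how many of the 11 clauses are satisfied.
The formula is not fully satisfiable, so the maximum is below 11.
Maximum simultaneously satisfiable clauses = 10.

10


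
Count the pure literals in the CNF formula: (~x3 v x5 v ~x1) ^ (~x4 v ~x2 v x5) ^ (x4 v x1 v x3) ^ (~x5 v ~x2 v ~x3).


A pure literal appears in only one polarity across all clauses.
Pure literals: x2 (negative only).
Count = 1.

1


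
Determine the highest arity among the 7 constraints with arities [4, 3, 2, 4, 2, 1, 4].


The arities are: 4, 3, 2, 4, 2, 1, 4.
Scan for the maximum value.
Maximum arity = 4.

4


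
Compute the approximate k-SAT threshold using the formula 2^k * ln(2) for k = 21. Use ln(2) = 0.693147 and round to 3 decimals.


Using the asymptotic formula: threshold ~ 2^k * ln(2).
2^21 = 2097152.
2097152 * 0.693147 = 1453634.617.

1453634.617


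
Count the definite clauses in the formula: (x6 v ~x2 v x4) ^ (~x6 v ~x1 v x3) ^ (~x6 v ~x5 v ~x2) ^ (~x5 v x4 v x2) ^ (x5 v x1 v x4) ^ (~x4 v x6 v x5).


A definite clause has exactly one positive literal.
Clause 1: 2 positive -> not definite
Clause 2: 1 positive -> definite
Clause 3: 0 positive -> not definite
Clause 4: 2 positive -> not definite
Clause 5: 3 positive -> not definite
Clause 6: 2 positive -> not definite
Definite clause count = 1.

1


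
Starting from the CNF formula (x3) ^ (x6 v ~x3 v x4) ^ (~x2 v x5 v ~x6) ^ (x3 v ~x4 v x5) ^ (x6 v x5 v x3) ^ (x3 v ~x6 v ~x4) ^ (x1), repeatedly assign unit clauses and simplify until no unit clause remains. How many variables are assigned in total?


Unit propagation repeatedly assigns the literal in any unit clause, then simplifies.
Assignments in order: x3 = T, x1 = T.
No further unit clauses remain.
Total variables assigned = 2.

2


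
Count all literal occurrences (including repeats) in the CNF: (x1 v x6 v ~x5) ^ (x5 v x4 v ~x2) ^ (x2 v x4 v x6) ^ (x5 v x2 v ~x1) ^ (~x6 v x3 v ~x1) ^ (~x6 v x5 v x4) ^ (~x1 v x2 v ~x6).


Clause lengths: 3, 3, 3, 3, 3, 3, 3.
Sum = 3 + 3 + 3 + 3 + 3 + 3 + 3 = 21.

21


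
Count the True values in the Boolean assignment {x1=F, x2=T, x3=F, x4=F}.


The weight is the number of variables assigned True.
True variables: x2.
Weight = 1.

1


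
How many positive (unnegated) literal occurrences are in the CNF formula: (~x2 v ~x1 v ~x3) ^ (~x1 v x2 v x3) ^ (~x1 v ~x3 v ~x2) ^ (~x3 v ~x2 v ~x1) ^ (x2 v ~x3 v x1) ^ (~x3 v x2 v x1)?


Scan each clause for unnegated literals.
Clause 1: 0 positive; Clause 2: 2 positive; Clause 3: 0 positive; Clause 4: 0 positive; Clause 5: 2 positive; Clause 6: 2 positive.
Total positive literal occurrences = 6.

6


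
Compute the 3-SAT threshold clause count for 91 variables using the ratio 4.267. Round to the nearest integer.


The 3-SAT phase transition occurs at approximately 4.267 clauses per variable.
m = 4.267 * 91 = 388.297.
Rounded to nearest integer: 388.

388


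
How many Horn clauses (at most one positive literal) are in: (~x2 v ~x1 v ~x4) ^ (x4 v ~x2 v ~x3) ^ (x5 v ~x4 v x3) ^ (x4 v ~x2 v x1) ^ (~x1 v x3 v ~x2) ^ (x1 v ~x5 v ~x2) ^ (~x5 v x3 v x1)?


A Horn clause has at most one positive literal.
Clause 1: 0 positive lit(s) -> Horn
Clause 2: 1 positive lit(s) -> Horn
Clause 3: 2 positive lit(s) -> not Horn
Clause 4: 2 positive lit(s) -> not Horn
Clause 5: 1 positive lit(s) -> Horn
Clause 6: 1 positive lit(s) -> Horn
Clause 7: 2 positive lit(s) -> not Horn
Total Horn clauses = 4.

4


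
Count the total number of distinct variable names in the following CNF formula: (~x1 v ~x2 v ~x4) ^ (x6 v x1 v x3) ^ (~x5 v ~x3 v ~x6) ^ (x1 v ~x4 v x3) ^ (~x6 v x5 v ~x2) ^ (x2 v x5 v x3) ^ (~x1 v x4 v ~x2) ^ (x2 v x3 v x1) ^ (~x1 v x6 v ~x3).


Identify each distinct variable in the formula.
Variables found: x1, x2, x3, x4, x5, x6.
Total distinct variables = 6.

6


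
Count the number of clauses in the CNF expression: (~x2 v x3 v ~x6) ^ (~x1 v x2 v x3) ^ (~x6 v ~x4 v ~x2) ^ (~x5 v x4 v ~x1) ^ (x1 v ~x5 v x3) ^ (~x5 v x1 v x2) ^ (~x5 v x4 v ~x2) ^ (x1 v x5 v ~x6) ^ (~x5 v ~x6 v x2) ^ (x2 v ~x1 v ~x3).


Each group enclosed in parentheses joined by ^ is one clause.
Counting the conjuncts: 10 clauses.

10


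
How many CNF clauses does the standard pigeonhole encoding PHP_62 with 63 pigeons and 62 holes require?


The PHP encoding has two parts:
1) At-least-one-hole clauses: 63 (one per pigeon, each with 62 literals).
2) At-most-one-pigeon-per-hole clauses: 62 holes * C(63,2) = 62 * 1953 = 121086.
Total clauses = 63 + 121086 = 121149.

121149


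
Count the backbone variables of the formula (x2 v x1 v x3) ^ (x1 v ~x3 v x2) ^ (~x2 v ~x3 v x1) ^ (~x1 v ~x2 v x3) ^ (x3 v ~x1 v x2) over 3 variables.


Find all satisfying assignments: 3 model(s).
Check which variables have the same value in every model.
No variable is fixed across all models.
Backbone size = 0.

0


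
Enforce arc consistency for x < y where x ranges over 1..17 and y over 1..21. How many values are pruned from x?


For the constraint x < y, x needs a supporting value in y's domain.
x can be at most 20 (one less than y's maximum).
Valid x values from domain: 17 out of 17.
Pruned = 17 - 17 = 0.

0


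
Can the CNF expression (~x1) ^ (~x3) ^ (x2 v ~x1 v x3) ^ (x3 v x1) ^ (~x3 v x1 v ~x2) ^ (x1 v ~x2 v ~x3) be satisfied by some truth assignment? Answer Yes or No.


Check all 8 possible truth assignments.
Number of satisfying assignments found: 0.
The formula is unsatisfiable.

No


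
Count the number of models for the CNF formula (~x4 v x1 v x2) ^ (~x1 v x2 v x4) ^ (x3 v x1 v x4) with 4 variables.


Enumerate all 16 truth assignments over 4 variables.
Test each against every clause.
Satisfying assignments found: 10.

10


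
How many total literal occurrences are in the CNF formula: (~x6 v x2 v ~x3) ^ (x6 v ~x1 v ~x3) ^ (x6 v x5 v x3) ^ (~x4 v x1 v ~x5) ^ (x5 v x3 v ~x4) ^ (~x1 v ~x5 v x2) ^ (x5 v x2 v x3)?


Clause lengths: 3, 3, 3, 3, 3, 3, 3.
Sum = 3 + 3 + 3 + 3 + 3 + 3 + 3 = 21.

21


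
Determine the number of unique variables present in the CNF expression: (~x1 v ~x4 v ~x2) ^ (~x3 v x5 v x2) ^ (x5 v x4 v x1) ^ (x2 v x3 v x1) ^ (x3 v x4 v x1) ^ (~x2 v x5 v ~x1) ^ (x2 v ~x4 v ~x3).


Identify each distinct variable in the formula.
Variables found: x1, x2, x3, x4, x5.
Total distinct variables = 5.

5


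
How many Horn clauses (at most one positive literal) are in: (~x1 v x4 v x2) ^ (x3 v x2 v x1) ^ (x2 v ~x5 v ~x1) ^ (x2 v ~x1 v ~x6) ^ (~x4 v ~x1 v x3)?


A Horn clause has at most one positive literal.
Clause 1: 2 positive lit(s) -> not Horn
Clause 2: 3 positive lit(s) -> not Horn
Clause 3: 1 positive lit(s) -> Horn
Clause 4: 1 positive lit(s) -> Horn
Clause 5: 1 positive lit(s) -> Horn
Total Horn clauses = 3.

3


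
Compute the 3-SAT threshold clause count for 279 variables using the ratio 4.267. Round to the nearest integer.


The 3-SAT phase transition occurs at approximately 4.267 clauses per variable.
m = 4.267 * 279 = 1190.493.
Rounded to nearest integer: 1190.

1190


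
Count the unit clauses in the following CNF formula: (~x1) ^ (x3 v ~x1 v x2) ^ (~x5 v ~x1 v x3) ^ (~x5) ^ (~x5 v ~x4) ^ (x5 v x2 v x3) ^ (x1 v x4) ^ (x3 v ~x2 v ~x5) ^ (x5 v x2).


A unit clause contains exactly one literal.
Unit clauses found: (~x1), (~x5).
Count = 2.

2


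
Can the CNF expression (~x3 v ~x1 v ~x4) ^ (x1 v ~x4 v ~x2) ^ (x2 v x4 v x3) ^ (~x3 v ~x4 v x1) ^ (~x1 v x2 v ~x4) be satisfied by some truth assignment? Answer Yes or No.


Check all 16 possible truth assignments.
Number of satisfying assignments found: 8.
The formula is satisfiable.

Yes


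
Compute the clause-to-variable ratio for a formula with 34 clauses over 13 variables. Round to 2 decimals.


Clause-to-variable ratio = clauses / variables.
34 / 13 = 2.62.

2.62


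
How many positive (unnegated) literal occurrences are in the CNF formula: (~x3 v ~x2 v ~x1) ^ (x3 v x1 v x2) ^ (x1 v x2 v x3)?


Scan each clause for unnegated literals.
Clause 1: 0 positive; Clause 2: 3 positive; Clause 3: 3 positive.
Total positive literal occurrences = 6.

6


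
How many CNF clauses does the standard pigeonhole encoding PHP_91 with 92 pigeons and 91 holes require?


The PHP encoding has two parts:
1) At-least-one-hole clauses: 92 (one per pigeon, each with 91 literals).
2) At-most-one-pigeon-per-hole clauses: 91 holes * C(92,2) = 91 * 4186 = 380926.
Total clauses = 92 + 380926 = 381018.

381018


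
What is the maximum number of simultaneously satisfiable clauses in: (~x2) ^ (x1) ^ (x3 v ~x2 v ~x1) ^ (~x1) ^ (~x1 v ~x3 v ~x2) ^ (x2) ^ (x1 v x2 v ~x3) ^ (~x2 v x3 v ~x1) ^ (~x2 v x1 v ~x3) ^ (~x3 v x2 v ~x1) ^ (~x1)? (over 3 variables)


Enumerate all 8 truth assignments.
For each, count how many of the 11 clauses are satisfied.
The formula is not fully satisfiable, so the maximum is below 11.
Maximum simultaneously satisfiable clauses = 9.

9


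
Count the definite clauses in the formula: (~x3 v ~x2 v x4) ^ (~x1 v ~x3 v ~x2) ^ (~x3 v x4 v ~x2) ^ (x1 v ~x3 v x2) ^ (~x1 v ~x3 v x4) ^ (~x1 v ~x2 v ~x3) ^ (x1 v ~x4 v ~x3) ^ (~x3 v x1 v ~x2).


A definite clause has exactly one positive literal.
Clause 1: 1 positive -> definite
Clause 2: 0 positive -> not definite
Clause 3: 1 positive -> definite
Clause 4: 2 positive -> not definite
Clause 5: 1 positive -> definite
Clause 6: 0 positive -> not definite
Clause 7: 1 positive -> definite
Clause 8: 1 positive -> definite
Definite clause count = 5.

5


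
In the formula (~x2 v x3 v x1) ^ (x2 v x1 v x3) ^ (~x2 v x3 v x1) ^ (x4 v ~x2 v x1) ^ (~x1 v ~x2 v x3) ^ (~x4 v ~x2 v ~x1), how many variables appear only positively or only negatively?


A pure literal appears in only one polarity across all clauses.
Pure literals: x3 (positive only).
Count = 1.

1


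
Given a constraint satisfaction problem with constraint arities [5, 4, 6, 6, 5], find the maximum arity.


The arities are: 5, 4, 6, 6, 5.
Scan for the maximum value.
Maximum arity = 6.

6


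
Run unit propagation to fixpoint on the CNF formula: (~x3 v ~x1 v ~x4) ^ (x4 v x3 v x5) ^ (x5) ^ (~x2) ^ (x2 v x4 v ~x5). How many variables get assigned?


Unit propagation repeatedly assigns the literal in any unit clause, then simplifies.
Assignments in order: x5 = T, x2 = F, x4 = T.
No further unit clauses remain.
Total variables assigned = 3.

3


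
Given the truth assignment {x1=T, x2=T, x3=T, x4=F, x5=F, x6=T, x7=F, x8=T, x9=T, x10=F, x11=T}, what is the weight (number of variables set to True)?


The weight is the number of variables assigned True.
True variables: x1, x2, x3, x6, x8, x9, x11.
Weight = 7.

7


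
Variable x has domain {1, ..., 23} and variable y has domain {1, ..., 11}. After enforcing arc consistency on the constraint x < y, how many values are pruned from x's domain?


For the constraint x < y, x needs a supporting value in y's domain.
x can be at most 10 (one less than y's maximum).
Valid x values from domain: 10 out of 23.
Pruned = 23 - 10 = 13.

13


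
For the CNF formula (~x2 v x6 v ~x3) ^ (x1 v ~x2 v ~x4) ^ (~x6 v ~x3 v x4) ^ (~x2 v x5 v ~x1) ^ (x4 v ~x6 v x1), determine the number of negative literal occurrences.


Scan each clause for negated literals.
Clause 1: 2 negative; Clause 2: 2 negative; Clause 3: 2 negative; Clause 4: 2 negative; Clause 5: 1 negative.
Total negative literal occurrences = 9.

9


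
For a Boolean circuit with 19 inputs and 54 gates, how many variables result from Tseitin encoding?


The Tseitin transformation introduces one auxiliary variable per gate.
Total variables = inputs + gates = 19 + 54 = 73.

73


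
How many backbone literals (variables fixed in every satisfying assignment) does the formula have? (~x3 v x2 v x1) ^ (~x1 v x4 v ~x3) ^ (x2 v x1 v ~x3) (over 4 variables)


Find all satisfying assignments: 12 model(s).
Check which variables have the same value in every model.
No variable is fixed across all models.
Backbone size = 0.

0


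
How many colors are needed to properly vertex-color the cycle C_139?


An odd cycle cannot be 2-colored: alternating two colors around the cycle returns to the start with a conflict.
Since 139 is odd, three colors are required (and three suffice).
Chromatic number = 3.

3


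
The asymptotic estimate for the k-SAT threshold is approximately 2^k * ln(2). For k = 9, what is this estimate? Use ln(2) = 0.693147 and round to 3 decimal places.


Using the asymptotic formula: threshold ~ 2^k * ln(2).
2^9 = 512.
512 * 0.693147 = 354.891.

354.891


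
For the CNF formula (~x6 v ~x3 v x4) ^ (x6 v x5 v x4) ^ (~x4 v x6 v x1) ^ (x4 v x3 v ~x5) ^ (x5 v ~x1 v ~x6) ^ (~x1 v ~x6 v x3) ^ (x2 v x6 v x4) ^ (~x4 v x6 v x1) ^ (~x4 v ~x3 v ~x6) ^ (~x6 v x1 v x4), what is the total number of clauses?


Each group enclosed in parentheses joined by ^ is one clause.
Counting the conjuncts: 10 clauses.

10


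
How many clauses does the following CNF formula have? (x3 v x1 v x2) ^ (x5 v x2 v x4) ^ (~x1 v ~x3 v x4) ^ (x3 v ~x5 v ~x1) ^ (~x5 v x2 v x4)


Each group enclosed in parentheses joined by ^ is one clause.
Counting the conjuncts: 5 clauses.

5


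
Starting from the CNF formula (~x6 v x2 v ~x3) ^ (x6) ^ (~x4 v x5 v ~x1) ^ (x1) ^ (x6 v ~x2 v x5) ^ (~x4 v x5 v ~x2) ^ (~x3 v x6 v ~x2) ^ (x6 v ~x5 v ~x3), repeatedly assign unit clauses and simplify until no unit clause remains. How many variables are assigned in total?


Unit propagation repeatedly assigns the literal in any unit clause, then simplifies.
Assignments in order: x6 = T, x1 = T.
No further unit clauses remain.
Total variables assigned = 2.

2


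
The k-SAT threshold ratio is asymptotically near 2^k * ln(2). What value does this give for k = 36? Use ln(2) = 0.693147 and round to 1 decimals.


Using the asymptotic formula: threshold ~ 2^k * ln(2).
2^36 = 68719476736.
68719476736 * 0.693147 = 47632699141.1.

47632699141.1


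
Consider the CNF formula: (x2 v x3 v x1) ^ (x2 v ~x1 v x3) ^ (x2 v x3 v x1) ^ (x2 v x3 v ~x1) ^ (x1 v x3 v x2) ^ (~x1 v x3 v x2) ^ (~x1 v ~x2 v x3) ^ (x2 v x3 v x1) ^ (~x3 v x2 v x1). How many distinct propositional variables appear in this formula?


Identify each distinct variable in the formula.
Variables found: x1, x2, x3.
Total distinct variables = 3.

3


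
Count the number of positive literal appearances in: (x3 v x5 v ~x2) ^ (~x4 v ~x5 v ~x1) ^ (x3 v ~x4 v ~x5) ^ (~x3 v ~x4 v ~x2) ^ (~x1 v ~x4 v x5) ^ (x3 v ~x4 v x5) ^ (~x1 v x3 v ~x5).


Scan each clause for unnegated literals.
Clause 1: 2 positive; Clause 2: 0 positive; Clause 3: 1 positive; Clause 4: 0 positive; Clause 5: 1 positive; Clause 6: 2 positive; Clause 7: 1 positive.
Total positive literal occurrences = 7.

7


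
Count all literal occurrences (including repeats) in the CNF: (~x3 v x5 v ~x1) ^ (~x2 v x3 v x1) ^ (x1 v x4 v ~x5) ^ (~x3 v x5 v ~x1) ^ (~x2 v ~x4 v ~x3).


Clause lengths: 3, 3, 3, 3, 3.
Sum = 3 + 3 + 3 + 3 + 3 = 15.

15


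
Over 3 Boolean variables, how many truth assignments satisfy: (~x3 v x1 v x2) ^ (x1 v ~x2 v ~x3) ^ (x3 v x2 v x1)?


Enumerate all 8 truth assignments over 3 variables.
Test each against every clause.
Satisfying assignments found: 5.

5


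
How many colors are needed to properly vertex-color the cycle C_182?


A cycle on an even number of vertices is bipartite: alternate two colors around the cycle.
Since 182 is even, two colors suffice, and at least two are needed because the graph has edges.
Chromatic number = 2.

2


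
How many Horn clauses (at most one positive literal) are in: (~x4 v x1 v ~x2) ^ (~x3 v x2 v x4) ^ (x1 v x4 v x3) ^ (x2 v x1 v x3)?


A Horn clause has at most one positive literal.
Clause 1: 1 positive lit(s) -> Horn
Clause 2: 2 positive lit(s) -> not Horn
Clause 3: 3 positive lit(s) -> not Horn
Clause 4: 3 positive lit(s) -> not Horn
Total Horn clauses = 1.

1


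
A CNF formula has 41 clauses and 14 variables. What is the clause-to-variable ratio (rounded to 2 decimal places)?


Clause-to-variable ratio = clauses / variables.
41 / 14 = 2.93.

2.93


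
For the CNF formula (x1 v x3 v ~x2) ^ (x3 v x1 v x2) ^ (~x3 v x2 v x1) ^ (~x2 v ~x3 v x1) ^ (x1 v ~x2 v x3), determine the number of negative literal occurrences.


Scan each clause for negated literals.
Clause 1: 1 negative; Clause 2: 0 negative; Clause 3: 1 negative; Clause 4: 2 negative; Clause 5: 1 negative.
Total negative literal occurrences = 5.

5


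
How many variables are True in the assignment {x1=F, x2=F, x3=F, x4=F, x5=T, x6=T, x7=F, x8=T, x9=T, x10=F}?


The weight is the number of variables assigned True.
True variables: x5, x6, x8, x9.
Weight = 4.

4


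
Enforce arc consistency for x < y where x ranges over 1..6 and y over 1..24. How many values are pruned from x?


For the constraint x < y, x needs a supporting value in y's domain.
x can be at most 23 (one less than y's maximum).
Valid x values from domain: 6 out of 6.
Pruned = 6 - 6 = 0.

0


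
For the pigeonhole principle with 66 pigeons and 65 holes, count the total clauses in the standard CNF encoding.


The PHP encoding has two parts:
1) At-least-one-hole clauses: 66 (one per pigeon, each with 65 literals).
2) At-most-one-pigeon-per-hole clauses: 65 holes * C(66,2) = 65 * 2145 = 139425.
Total clauses = 66 + 139425 = 139491.

139491


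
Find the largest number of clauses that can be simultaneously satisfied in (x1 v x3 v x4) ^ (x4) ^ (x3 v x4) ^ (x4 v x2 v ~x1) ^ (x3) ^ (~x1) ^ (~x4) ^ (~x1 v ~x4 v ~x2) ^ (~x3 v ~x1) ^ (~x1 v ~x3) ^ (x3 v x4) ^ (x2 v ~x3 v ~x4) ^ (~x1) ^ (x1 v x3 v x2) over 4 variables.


Enumerate all 16 truth assignments.
For each, count how many of the 14 clauses are satisfied.
The formula is not fully satisfiable, so the maximum is below 14.
Maximum simultaneously satisfiable clauses = 13.

13


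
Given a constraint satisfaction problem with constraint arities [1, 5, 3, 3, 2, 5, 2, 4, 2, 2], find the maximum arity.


The arities are: 1, 5, 3, 3, 2, 5, 2, 4, 2, 2.
Scan for the maximum value.
Maximum arity = 5.

5


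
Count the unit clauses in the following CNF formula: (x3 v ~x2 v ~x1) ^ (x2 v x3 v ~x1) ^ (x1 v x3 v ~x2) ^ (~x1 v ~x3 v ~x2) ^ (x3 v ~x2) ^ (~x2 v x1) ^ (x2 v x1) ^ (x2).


A unit clause contains exactly one literal.
Unit clauses found: (x2).
Count = 1.

1


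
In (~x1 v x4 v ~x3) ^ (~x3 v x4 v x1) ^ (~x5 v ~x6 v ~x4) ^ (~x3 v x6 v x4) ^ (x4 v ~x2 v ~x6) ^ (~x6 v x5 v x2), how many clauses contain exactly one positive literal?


A definite clause has exactly one positive literal.
Clause 1: 1 positive -> definite
Clause 2: 2 positive -> not definite
Clause 3: 0 positive -> not definite
Clause 4: 2 positive -> not definite
Clause 5: 1 positive -> definite
Clause 6: 2 positive -> not definite
Definite clause count = 2.

2


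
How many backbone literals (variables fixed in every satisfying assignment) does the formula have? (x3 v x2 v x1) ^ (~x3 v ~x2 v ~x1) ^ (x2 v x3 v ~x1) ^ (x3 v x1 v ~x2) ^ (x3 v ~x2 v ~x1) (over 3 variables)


Find all satisfying assignments: 3 model(s).
Check which variables have the same value in every model.
Fixed variables: x3=T.
Backbone size = 1.

1


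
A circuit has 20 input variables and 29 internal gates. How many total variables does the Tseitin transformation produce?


The Tseitin transformation introduces one auxiliary variable per gate.
Total variables = inputs + gates = 20 + 29 = 49.

49


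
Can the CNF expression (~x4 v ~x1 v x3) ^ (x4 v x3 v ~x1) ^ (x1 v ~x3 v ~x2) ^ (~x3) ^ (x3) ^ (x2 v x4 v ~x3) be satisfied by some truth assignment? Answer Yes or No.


Check all 16 possible truth assignments.
Number of satisfying assignments found: 0.
The formula is unsatisfiable.

No


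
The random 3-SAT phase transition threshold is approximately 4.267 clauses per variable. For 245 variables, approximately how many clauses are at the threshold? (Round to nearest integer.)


The 3-SAT phase transition occurs at approximately 4.267 clauses per variable.
m = 4.267 * 245 = 1045.415.
Rounded to nearest integer: 1045.

1045


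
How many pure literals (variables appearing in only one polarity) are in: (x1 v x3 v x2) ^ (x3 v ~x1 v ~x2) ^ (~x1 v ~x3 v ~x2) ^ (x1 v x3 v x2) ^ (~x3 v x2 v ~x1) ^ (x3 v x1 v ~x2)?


A pure literal appears in only one polarity across all clauses.
No pure literals found.
Count = 0.

0


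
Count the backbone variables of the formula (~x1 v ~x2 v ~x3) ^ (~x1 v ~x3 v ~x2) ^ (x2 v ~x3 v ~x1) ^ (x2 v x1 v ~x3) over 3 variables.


Find all satisfying assignments: 5 model(s).
Check which variables have the same value in every model.
No variable is fixed across all models.
Backbone size = 0.

0


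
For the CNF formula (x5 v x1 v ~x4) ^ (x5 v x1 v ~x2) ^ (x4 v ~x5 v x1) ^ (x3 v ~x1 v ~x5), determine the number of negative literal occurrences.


Scan each clause for negated literals.
Clause 1: 1 negative; Clause 2: 1 negative; Clause 3: 1 negative; Clause 4: 2 negative.
Total negative literal occurrences = 5.

5


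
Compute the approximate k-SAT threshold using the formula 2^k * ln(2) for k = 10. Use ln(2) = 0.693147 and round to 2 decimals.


Using the asymptotic formula: threshold ~ 2^k * ln(2).
2^10 = 1024.
1024 * 0.693147 = 709.78.

709.78


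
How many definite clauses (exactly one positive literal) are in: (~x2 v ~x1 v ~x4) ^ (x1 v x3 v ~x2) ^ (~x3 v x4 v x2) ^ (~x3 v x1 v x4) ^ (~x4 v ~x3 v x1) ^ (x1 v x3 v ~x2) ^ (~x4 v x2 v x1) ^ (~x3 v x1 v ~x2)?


A definite clause has exactly one positive literal.
Clause 1: 0 positive -> not definite
Clause 2: 2 positive -> not definite
Clause 3: 2 positive -> not definite
Clause 4: 2 positive -> not definite
Clause 5: 1 positive -> definite
Clause 6: 2 positive -> not definite
Clause 7: 2 positive -> not definite
Clause 8: 1 positive -> definite
Definite clause count = 2.

2


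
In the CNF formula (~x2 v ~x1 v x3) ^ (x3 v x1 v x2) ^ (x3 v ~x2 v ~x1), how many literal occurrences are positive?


Scan each clause for unnegated literals.
Clause 1: 1 positive; Clause 2: 3 positive; Clause 3: 1 positive.
Total positive literal occurrences = 5.

5


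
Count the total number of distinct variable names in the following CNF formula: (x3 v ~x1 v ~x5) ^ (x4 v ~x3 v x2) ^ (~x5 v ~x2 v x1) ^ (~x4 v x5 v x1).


Identify each distinct variable in the formula.
Variables found: x1, x2, x3, x4, x5.
Total distinct variables = 5.

5


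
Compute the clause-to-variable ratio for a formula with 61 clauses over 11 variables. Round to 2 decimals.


Clause-to-variable ratio = clauses / variables.
61 / 11 = 5.55.

5.55


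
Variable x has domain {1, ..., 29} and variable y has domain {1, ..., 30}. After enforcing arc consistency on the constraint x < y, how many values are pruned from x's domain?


For the constraint x < y, x needs a supporting value in y's domain.
x can be at most 29 (one less than y's maximum).
Valid x values from domain: 29 out of 29.
Pruned = 29 - 29 = 0.

0


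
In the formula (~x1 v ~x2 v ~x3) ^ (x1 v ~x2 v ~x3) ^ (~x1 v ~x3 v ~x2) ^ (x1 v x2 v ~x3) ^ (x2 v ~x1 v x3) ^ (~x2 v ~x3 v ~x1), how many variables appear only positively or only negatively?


A pure literal appears in only one polarity across all clauses.
No pure literals found.
Count = 0.

0


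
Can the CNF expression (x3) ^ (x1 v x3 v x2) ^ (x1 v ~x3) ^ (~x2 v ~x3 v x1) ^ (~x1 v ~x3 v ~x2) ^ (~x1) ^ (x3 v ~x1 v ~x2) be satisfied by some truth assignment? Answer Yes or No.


Check all 8 possible truth assignments.
Number of satisfying assignments found: 0.
The formula is unsatisfiable.

No


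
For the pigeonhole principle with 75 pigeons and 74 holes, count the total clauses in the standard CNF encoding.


The PHP encoding has two parts:
1) At-least-one-hole clauses: 75 (one per pigeon, each with 74 literals).
2) At-most-one-pigeon-per-hole clauses: 74 holes * C(75,2) = 74 * 2775 = 205350.
Total clauses = 75 + 205350 = 205425.

205425


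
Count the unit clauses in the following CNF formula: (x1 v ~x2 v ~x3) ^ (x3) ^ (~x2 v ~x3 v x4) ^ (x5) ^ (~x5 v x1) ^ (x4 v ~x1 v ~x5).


A unit clause contains exactly one literal.
Unit clauses found: (x3), (x5).
Count = 2.

2


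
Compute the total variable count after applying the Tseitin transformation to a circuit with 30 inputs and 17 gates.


The Tseitin transformation introduces one auxiliary variable per gate.
Total variables = inputs + gates = 30 + 17 = 47.

47


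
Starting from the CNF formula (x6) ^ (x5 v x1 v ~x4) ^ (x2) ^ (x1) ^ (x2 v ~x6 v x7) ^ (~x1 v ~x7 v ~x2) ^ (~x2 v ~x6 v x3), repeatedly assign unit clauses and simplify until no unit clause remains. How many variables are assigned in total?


Unit propagation repeatedly assigns the literal in any unit clause, then simplifies.
Assignments in order: x6 = T, x2 = T, x1 = T, x7 = F, x3 = T.
No further unit clauses remain.
Total variables assigned = 5.

5


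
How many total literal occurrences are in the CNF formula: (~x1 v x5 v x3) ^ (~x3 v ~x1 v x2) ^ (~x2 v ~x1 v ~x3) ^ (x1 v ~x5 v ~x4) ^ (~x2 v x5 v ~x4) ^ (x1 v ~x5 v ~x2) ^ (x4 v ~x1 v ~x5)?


Clause lengths: 3, 3, 3, 3, 3, 3, 3.
Sum = 3 + 3 + 3 + 3 + 3 + 3 + 3 = 21.

21


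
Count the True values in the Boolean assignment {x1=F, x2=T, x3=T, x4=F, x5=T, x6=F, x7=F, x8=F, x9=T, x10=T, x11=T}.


The weight is the number of variables assigned True.
True variables: x2, x3, x5, x9, x10, x11.
Weight = 6.

6


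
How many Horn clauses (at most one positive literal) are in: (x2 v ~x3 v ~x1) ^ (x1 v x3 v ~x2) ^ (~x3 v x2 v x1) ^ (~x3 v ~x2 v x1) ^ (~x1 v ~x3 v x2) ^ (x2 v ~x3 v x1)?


A Horn clause has at most one positive literal.
Clause 1: 1 positive lit(s) -> Horn
Clause 2: 2 positive lit(s) -> not Horn
Clause 3: 2 positive lit(s) -> not Horn
Clause 4: 1 positive lit(s) -> Horn
Clause 5: 1 positive lit(s) -> Horn
Clause 6: 2 positive lit(s) -> not Horn
Total Horn clauses = 3.

3


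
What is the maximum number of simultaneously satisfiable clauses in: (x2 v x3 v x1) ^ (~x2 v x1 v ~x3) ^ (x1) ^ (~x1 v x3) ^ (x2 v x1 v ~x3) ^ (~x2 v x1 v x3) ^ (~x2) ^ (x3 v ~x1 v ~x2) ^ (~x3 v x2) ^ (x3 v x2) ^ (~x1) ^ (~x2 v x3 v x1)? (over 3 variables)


Enumerate all 8 truth assignments.
For each, count how many of the 12 clauses are satisfied.
The formula is not fully satisfiable, so the maximum is below 12.
Maximum simultaneously satisfiable clauses = 10.

10


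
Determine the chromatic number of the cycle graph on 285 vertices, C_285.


An odd cycle cannot be 2-colored: alternating two colors around the cycle returns to the start with a conflict.
Since 285 is odd, three colors are required (and three suffice).
Chromatic number = 3.

3


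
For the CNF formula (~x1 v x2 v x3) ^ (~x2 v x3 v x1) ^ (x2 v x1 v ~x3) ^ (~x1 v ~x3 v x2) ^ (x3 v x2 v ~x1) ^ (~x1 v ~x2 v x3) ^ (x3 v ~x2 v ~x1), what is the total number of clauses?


Each group enclosed in parentheses joined by ^ is one clause.
Counting the conjuncts: 7 clauses.

7


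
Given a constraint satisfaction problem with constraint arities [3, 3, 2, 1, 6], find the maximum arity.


The arities are: 3, 3, 2, 1, 6.
Scan for the maximum value.
Maximum arity = 6.

6


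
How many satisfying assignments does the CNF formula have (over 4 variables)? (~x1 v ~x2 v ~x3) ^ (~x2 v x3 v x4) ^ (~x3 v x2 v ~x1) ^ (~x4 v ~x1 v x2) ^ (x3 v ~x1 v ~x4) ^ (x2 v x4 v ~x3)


Enumerate all 16 truth assignments over 4 variables.
Test each against every clause.
Satisfying assignments found: 7.

7


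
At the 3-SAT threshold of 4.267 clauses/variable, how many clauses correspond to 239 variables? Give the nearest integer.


The 3-SAT phase transition occurs at approximately 4.267 clauses per variable.
m = 4.267 * 239 = 1019.813.
Rounded to nearest integer: 1020.

1020


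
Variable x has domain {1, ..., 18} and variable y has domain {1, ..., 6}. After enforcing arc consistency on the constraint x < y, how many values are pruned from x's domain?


For the constraint x < y, x needs a supporting value in y's domain.
x can be at most 5 (one less than y's maximum).
Valid x values from domain: 5 out of 18.
Pruned = 18 - 5 = 13.

13


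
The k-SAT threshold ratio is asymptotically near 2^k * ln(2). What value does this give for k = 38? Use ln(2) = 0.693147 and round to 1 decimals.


Using the asymptotic formula: threshold ~ 2^k * ln(2).
2^38 = 274877906944.
274877906944 * 0.693147 = 190530796564.5.

190530796564.5


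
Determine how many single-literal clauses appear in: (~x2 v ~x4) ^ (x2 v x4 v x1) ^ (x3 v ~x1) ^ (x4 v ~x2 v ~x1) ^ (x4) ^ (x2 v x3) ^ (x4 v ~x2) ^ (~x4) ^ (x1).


A unit clause contains exactly one literal.
Unit clauses found: (x4), (~x4), (x1).
Count = 3.

3


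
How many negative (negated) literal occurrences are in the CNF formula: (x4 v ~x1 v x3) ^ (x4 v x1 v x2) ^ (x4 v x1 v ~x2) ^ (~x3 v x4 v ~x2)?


Scan each clause for negated literals.
Clause 1: 1 negative; Clause 2: 0 negative; Clause 3: 1 negative; Clause 4: 2 negative.
Total negative literal occurrences = 4.

4


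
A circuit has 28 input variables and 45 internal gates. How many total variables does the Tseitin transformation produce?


The Tseitin transformation introduces one auxiliary variable per gate.
Total variables = inputs + gates = 28 + 45 = 73.

73


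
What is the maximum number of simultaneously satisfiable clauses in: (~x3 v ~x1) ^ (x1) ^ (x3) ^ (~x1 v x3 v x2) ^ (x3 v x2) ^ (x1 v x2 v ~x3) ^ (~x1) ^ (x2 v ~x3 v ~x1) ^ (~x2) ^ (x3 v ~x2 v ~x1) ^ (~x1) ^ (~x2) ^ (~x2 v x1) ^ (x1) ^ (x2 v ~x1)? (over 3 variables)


Enumerate all 8 truth assignments.
For each, count how many of the 15 clauses are satisfied.
The formula is not fully satisfiable, so the maximum is below 15.
Maximum simultaneously satisfiable clauses = 12.

12


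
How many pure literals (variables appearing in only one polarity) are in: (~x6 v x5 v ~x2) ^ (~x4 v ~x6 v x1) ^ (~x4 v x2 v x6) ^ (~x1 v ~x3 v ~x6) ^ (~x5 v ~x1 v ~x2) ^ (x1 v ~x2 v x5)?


A pure literal appears in only one polarity across all clauses.
Pure literals: x3 (negative only), x4 (negative only).
Count = 2.

2


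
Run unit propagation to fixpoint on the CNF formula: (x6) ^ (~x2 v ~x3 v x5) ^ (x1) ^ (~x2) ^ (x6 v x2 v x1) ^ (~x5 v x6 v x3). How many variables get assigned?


Unit propagation repeatedly assigns the literal in any unit clause, then simplifies.
Assignments in order: x6 = T, x1 = T, x2 = F.
No further unit clauses remain.
Total variables assigned = 3.

3


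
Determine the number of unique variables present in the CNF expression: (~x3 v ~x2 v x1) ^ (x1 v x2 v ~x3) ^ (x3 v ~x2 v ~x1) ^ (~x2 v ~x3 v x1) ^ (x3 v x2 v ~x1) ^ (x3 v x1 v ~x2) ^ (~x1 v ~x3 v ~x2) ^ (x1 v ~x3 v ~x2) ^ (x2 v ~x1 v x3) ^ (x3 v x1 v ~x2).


Identify each distinct variable in the formula.
Variables found: x1, x2, x3.
Total distinct variables = 3.

3


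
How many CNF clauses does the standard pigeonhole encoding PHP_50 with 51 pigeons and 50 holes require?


The PHP encoding has two parts:
1) At-least-one-hole clauses: 51 (one per pigeon, each with 50 literals).
2) At-most-one-pigeon-per-hole clauses: 50 holes * C(51,2) = 50 * 1275 = 63750.
Total clauses = 51 + 63750 = 63801.

63801


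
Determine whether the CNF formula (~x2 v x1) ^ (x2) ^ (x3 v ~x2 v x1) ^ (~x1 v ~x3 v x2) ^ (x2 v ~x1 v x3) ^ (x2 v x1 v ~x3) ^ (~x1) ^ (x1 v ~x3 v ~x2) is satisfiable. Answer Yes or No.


Check all 8 possible truth assignments.
Number of satisfying assignments found: 0.
The formula is unsatisfiable.

No


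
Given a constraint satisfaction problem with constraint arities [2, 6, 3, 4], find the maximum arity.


The arities are: 2, 6, 3, 4.
Scan for the maximum value.
Maximum arity = 6.

6


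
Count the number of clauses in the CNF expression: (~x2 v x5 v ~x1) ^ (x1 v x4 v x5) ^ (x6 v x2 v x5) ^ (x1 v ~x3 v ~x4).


Each group enclosed in parentheses joined by ^ is one clause.
Counting the conjuncts: 4 clauses.

4


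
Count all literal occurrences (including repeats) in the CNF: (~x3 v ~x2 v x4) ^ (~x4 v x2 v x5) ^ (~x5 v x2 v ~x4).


Clause lengths: 3, 3, 3.
Sum = 3 + 3 + 3 = 9.

9


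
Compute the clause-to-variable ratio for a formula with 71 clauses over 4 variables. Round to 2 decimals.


Clause-to-variable ratio = clauses / variables.
71 / 4 = 17.75.

17.75


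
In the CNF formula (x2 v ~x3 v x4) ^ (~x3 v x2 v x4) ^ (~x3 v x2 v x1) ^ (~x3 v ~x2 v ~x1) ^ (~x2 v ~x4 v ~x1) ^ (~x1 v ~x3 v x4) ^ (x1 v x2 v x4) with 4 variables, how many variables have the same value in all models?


Find all satisfying assignments: 9 model(s).
Check which variables have the same value in every model.
No variable is fixed across all models.
Backbone size = 0.

0


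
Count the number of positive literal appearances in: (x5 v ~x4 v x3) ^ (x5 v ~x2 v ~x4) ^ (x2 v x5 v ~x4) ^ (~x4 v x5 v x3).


Scan each clause for unnegated literals.
Clause 1: 2 positive; Clause 2: 1 positive; Clause 3: 2 positive; Clause 4: 2 positive.
Total positive literal occurrences = 7.

7


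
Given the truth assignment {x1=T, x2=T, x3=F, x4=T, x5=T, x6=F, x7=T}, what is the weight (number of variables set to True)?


The weight is the number of variables assigned True.
True variables: x1, x2, x4, x5, x7.
Weight = 5.

5


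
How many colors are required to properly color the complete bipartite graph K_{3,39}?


K_{3,39} is bipartite by definition: the two parts are independent sets, with every edge crossing between them.
Color all vertices in one part with color 1 and all vertices in the other part with color 2.
Since the graph has at least one edge, one color does not suffice.
Chromatic number = 2.

2


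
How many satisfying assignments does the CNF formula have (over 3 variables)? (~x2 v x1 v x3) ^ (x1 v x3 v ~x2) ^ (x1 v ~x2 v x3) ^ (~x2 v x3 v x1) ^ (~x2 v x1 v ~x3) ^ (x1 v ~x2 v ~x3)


Enumerate all 8 truth assignments over 3 variables.
Test each against every clause.
Satisfying assignments found: 6.

6


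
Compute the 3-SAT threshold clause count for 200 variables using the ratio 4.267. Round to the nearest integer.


The 3-SAT phase transition occurs at approximately 4.267 clauses per variable.
m = 4.267 * 200 = 853.4.
Rounded to nearest integer: 853.

853


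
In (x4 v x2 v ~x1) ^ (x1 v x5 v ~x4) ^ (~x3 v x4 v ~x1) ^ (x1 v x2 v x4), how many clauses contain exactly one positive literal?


A definite clause has exactly one positive literal.
Clause 1: 2 positive -> not definite
Clause 2: 2 positive -> not definite
Clause 3: 1 positive -> definite
Clause 4: 3 positive -> not definite
Definite clause count = 1.

1


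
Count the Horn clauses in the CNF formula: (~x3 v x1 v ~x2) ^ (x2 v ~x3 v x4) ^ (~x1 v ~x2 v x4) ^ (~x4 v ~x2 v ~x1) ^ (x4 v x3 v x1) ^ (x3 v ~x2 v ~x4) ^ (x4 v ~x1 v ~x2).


A Horn clause has at most one positive literal.
Clause 1: 1 positive lit(s) -> Horn
Clause 2: 2 positive lit(s) -> not Horn
Clause 3: 1 positive lit(s) -> Horn
Clause 4: 0 positive lit(s) -> Horn
Clause 5: 3 positive lit(s) -> not Horn
Clause 6: 1 positive lit(s) -> Horn
Clause 7: 1 positive lit(s) -> Horn
Total Horn clauses = 5.

5


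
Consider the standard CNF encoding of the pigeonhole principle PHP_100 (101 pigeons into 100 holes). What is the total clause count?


The PHP encoding has two parts:
1) At-least-one-hole clauses: 101 (one per pigeon, each with 100 literals).
2) At-most-one-pigeon-per-hole clauses: 100 holes * C(101,2) = 100 * 5050 = 505000.
Total clauses = 101 + 505000 = 505101.

505101


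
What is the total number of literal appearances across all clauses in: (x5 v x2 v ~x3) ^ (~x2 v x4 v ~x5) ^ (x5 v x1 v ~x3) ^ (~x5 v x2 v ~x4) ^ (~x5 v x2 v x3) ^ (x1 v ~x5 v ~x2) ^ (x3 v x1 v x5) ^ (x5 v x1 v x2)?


Clause lengths: 3, 3, 3, 3, 3, 3, 3, 3.
Sum = 3 + 3 + 3 + 3 + 3 + 3 + 3 + 3 = 24.

24


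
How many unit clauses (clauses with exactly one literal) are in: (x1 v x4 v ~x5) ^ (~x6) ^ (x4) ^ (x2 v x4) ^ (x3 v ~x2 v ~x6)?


A unit clause contains exactly one literal.
Unit clauses found: (~x6), (x4).
Count = 2.

2


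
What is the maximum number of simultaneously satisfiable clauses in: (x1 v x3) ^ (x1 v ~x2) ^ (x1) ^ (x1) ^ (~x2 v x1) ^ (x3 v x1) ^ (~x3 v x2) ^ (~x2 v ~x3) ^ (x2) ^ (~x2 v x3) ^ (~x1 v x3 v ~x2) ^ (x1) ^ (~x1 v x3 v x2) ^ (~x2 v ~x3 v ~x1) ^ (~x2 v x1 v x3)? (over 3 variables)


Enumerate all 8 truth assignments.
For each, count how many of the 15 clauses are satisfied.
The formula is not fully satisfiable, so the maximum is below 15.
Maximum simultaneously satisfiable clauses = 13.

13


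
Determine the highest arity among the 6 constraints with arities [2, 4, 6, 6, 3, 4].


The arities are: 2, 4, 6, 6, 3, 4.
Scan for the maximum value.
Maximum arity = 6.

6


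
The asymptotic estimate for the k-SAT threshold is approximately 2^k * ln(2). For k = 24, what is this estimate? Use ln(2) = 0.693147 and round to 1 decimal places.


Using the asymptotic formula: threshold ~ 2^k * ln(2).
2^24 = 16777216.
16777216 * 0.693147 = 11629076.9.

11629076.9


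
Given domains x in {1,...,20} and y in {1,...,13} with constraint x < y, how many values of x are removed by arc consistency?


For the constraint x < y, x needs a supporting value in y's domain.
x can be at most 12 (one less than y's maximum).
Valid x values from domain: 12 out of 20.
Pruned = 20 - 12 = 8.

8


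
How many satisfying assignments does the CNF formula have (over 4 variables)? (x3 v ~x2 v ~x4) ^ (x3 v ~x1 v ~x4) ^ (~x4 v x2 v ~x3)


Enumerate all 16 truth assignments over 4 variables.
Test each against every clause.
Satisfying assignments found: 11.

11


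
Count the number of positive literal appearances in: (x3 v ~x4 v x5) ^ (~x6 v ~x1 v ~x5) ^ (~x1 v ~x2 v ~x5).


Scan each clause for unnegated literals.
Clause 1: 2 positive; Clause 2: 0 positive; Clause 3: 0 positive.
Total positive literal occurrences = 2.

2


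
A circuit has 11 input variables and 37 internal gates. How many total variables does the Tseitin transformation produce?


The Tseitin transformation introduces one auxiliary variable per gate.
Total variables = inputs + gates = 11 + 37 = 48.

48


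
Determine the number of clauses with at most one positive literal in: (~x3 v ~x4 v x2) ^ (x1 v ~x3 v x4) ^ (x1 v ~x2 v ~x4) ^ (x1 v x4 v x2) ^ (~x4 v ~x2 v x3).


A Horn clause has at most one positive literal.
Clause 1: 1 positive lit(s) -> Horn
Clause 2: 2 positive lit(s) -> not Horn
Clause 3: 1 positive lit(s) -> Horn
Clause 4: 3 positive lit(s) -> not Horn
Clause 5: 1 positive lit(s) -> Horn
Total Horn clauses = 3.

3


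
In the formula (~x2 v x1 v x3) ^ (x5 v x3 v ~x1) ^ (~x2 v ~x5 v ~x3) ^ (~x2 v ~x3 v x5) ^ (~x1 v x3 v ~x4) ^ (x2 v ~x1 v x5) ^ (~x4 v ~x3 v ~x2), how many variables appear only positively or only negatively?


A pure literal appears in only one polarity across all clauses.
Pure literals: x4 (negative only).
Count = 1.

1
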